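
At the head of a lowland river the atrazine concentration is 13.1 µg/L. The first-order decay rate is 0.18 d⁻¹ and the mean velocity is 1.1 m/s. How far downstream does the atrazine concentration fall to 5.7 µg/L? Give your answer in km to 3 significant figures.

From C = C₀·e^(−kt), t = ln(C₀/C)/k = ln(13.1/5.7)/0.18 = 0.8321/0.18 = 4.623 d.
Distance = v·t = 1.1 m/s × 3.994e+05 s = 4.394e+05 m = 439.4 km.

439 km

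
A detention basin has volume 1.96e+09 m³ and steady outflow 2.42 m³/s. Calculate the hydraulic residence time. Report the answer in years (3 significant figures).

Q = 2.42 m³/s × 3.156e+07 s/yr = 7.637e+07 m³/yr.
Hydraulic residence time τ = V/Q = 1.96e+09/7.637e+07 = 25.66 yr.

25.7 yr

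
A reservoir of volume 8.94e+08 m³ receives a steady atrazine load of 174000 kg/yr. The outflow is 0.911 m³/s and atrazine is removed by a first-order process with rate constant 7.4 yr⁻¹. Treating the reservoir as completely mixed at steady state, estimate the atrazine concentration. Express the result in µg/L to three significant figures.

26.2 µg/L

Outflow Q = 0.911 m³/s × 3.156e+07 s/yr = 2.875e+07 m³/yr.
Steady-state CSTR mass balance: W = Q·C + k·V·C, so C = W/(Q + kV).
Q + kV = 2.875e+07 + 7.4·8.94e+08 = 6.644e+09 m³/yr.
C = 174000/6.644e+09 = 2.619e-05 kg/m³ = 0.02619 mg/L = 26.19 µg/L.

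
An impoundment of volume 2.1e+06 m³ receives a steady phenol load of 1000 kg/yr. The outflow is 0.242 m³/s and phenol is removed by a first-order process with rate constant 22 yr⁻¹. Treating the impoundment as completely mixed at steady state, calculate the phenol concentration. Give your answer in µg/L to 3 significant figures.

18.6 µg/L

Outflow Q = 0.242 m³/s × 3.156e+07 s/yr = 7.637e+06 m³/yr.
Steady-state CSTR mass balance: W = Q·C + k·V·C, so C = W/(Q + kV).
Q + kV = 7.637e+06 + 22·2.1e+06 = 5.384e+07 m³/yr.
C = 1000/5.384e+07 = 1.857e-05 kg/m³ = 0.01857 mg/L = 18.57 µg/L.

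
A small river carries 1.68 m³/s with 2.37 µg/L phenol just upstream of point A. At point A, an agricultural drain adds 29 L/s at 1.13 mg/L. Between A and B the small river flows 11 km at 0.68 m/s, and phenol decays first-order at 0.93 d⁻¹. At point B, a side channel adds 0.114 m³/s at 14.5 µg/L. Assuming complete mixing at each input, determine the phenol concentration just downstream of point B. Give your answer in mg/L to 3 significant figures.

2.37 µg/L = 0.00237 mg/L.
29 L/s = 0.029 m³/s.
After input A: C = (1.68·0.00237 + 0.029·1.13) / 1.709 = 0.0215 mg/L.
Over the 11 km reach to input B (t = 1.618e+04 s = 0.1872 d), decay gives C = 0.0215·exp(−0.93·0.1872) = 0.01807 mg/L.
14.5 µg/L = 0.0145 mg/L.
After input B: C = (1.709·0.01807 + 0.114·0.0145) / 1.823 = 0.01785 mg/L.

0.0178 mg/L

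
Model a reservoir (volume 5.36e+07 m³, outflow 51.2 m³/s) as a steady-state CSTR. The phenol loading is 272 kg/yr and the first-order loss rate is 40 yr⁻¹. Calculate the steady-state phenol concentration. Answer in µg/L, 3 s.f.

Outflow Q = 51.2 m³/s × 3.156e+07 s/yr = 1.616e+09 m³/yr.
Steady-state CSTR mass balance: W = Q·C + k·V·C, so C = W/(Q + kV).
Q + kV = 1.616e+09 + 40·5.36e+07 = 3.76e+09 m³/yr.
C = 272/3.76e+09 = 7.235e-08 kg/m³ = 7.235e-05 mg/L = 0.07235 µg/L.

0.0723 µg/L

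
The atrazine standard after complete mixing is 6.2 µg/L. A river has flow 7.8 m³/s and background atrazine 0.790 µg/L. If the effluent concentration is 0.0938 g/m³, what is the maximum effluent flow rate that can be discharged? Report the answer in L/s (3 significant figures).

0.790 µg/L = 0.00079 mg/L.
6.2 µg/L = 0.0062 mg/L.
Mass balance at complete mixing: C_std·(Q_w + Q_r) = Q_w·C_e + Q_r·C_b.
Rearranging, Q_w = Q_r·(C_std − C_b)/(C_e − C_std) = 7.8·(0.0062 − 0.00079) / (0.0938 − 0.0062) = 0.4817 m³/s.
= 481.7 L/s.

482 L/s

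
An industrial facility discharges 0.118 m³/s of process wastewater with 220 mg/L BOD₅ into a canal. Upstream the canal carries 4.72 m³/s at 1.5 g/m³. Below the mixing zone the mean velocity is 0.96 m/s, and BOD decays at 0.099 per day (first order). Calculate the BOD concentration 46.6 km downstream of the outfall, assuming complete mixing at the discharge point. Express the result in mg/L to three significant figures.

After complete mixing, C₀ = (0.118·220 + 4.72·1.5) / 4.838 = 6.829 mg/L.
Travel time t = 4.66e+04 m / 0.96 m/s = 4.854e+04 s = 0.5618 d.
C = 6.829·exp(−0.099·0.5618) = 6.829·0.9459 = 6.46 mg/L.

6.46 mg/L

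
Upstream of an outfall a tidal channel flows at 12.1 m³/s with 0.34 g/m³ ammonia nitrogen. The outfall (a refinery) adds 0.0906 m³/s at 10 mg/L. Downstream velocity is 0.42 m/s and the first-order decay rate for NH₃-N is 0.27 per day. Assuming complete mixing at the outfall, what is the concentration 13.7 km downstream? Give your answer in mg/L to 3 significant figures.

0.372 mg/L

After complete mixing, C₀ = (0.0906·10 + 12.1·0.34) / 12.19 = 0.4118 mg/L.
Travel time t = 1.37e+04 m / 0.42 m/s = 3.262e+04 s = 0.3775 d.
C = 0.4118·exp(−0.27·0.3775) = 0.4118·0.9031 = 0.3719 mg/L.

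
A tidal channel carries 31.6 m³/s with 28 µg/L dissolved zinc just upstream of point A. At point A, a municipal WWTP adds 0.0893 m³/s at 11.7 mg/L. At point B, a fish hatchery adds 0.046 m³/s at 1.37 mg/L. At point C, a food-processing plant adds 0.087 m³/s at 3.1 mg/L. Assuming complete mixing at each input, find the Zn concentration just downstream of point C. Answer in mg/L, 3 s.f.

0.0711 mg/L

28 µg/L = 0.028 mg/L.
After input A: C = (31.6·0.028 + 0.0893·11.7) / 31.69 = 0.06089 mg/L.
After input B: C = (31.69·0.06089 + 0.046·1.37) / 31.74 = 0.06279 mg/L.
After input C: C = (31.74·0.06279 + 0.087·3.1) / 31.82 = 0.07109 mg/L.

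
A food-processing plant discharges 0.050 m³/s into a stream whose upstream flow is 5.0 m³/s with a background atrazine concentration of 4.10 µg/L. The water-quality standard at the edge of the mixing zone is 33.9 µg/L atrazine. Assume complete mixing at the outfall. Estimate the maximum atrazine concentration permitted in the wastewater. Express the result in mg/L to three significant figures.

3.01 mg/L

4.10 µg/L = 0.0041 mg/L.
33.9 µg/L = 0.0339 mg/L.
Mass balance: 0.0339·5.05 = 0.05·Cₑ + 5·0.0041.
Cₑ = (0.1712 − 0.0205) / 0.05 = 3.014 mg/L.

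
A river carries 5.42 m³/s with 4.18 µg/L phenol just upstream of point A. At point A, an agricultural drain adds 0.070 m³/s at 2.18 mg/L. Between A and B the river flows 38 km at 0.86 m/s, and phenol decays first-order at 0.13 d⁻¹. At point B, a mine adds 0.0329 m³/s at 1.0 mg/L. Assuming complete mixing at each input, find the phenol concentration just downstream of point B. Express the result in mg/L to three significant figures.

4.18 µg/L = 0.00418 mg/L.
After input A: C = (5.42·0.00418 + 0.07·2.18) / 5.49 = 0.03192 mg/L.
Over the 38 km reach to input B (t = 4.419e+04 s = 0.5114 d), decay gives C = 0.03192·exp(−0.13·0.5114) = 0.02987 mg/L.
After input B: C = (5.49·0.02987 + 0.0329·1) / 5.523 = 0.03565 mg/L.

0.0356 mg/L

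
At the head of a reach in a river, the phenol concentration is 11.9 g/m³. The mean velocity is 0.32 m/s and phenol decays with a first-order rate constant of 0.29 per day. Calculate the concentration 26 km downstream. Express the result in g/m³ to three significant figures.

9.06 g/m³

Travel time t = 26 km / 0.32 m/s = 2.6e+04/0.32 = 8.125e+04 s = 0.9404 d.
First-order decay: C = 11.9·exp(−0.29·0.9404) = 11.9·0.7613 = 9.06 g/m³.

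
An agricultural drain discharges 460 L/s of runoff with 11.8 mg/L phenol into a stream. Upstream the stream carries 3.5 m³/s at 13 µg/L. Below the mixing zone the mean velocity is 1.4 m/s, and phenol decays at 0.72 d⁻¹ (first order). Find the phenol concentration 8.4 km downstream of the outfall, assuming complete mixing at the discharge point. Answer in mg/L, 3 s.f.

1.31 mg/L

460 L/s = 0.46 m³/s.
13 µg/L = 0.013 mg/L.
After complete mixing, C₀ = (0.46·11.8 + 3.5·0.013) / 3.96 = 1.382 mg/L.
Travel time t = 8400 m / 1.4 m/s = 6000 s = 0.06944 d.
C = 1.382·exp(−0.72·0.06944) = 1.382·0.9512 = 1.315 mg/L.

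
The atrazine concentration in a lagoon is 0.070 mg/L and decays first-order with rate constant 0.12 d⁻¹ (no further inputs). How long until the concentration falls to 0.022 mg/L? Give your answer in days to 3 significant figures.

9.65 d

t = ln(C₀/C)/k = ln(0.070/0.022)/0.12 = 1.157/0.12 = 9.645 d.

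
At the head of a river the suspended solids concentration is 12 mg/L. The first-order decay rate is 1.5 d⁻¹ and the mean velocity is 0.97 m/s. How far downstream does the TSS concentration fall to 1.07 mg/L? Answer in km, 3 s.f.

135 km

From C = C₀·e^(−kt), t = ln(C₀/C)/k = ln(12/1.07)/1.5 = 2.417/1.5 = 1.611 d.
Distance = v·t = 0.97 m/s × 1.392e+05 s = 1.351e+05 m = 135.1 km.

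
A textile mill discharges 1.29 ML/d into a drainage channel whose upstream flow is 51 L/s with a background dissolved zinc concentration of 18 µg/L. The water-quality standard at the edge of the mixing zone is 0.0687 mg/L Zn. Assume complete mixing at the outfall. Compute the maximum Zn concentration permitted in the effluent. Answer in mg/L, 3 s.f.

1.29 ML/d = 0.01493 m³/s.
51 L/s = 0.051 m³/s.
18 µg/L = 0.018 mg/L.
Mass balance: 0.0687·0.06593 = 0.01493·Cₑ + 0.051·0.018.
Cₑ = (0.004529 − 0.000918) / 0.01493 = 0.2419 mg/L.

0.242 mg/L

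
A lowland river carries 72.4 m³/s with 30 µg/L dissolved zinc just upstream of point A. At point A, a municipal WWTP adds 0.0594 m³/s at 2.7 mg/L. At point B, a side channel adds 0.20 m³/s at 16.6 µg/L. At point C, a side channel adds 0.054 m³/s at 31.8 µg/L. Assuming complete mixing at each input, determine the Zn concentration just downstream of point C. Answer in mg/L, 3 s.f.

30 µg/L = 0.03 mg/L.
After input A: C = (72.4·0.03 + 0.0594·2.7) / 72.46 = 0.03219 mg/L.
16.6 µg/L = 0.0166 mg/L.
After input B: C = (72.46·0.03219 + 0.2·0.0166) / 72.66 = 0.03215 mg/L.
31.8 µg/L = 0.0318 mg/L.
After input C: C = (72.66·0.03215 + 0.054·0.0318) / 72.71 = 0.03215 mg/L.

0.0321 mg/L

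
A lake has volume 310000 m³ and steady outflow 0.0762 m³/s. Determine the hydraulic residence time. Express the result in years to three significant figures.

0.129 yr

Q = 0.0762 m³/s × 3.156e+07 s/yr = 2.405e+06 m³/yr.
Hydraulic residence time τ = V/Q = 310000/2.405e+06 = 0.1289 yr.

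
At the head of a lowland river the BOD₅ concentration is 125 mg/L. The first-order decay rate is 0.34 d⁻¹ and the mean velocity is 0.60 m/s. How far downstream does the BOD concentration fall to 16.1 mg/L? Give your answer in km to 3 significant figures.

From C = C₀·e^(−kt), t = ln(C₀/C)/k = ln(125/16.1)/0.34 = 2.049/0.34 = 6.028 d.
Distance = v·t = 0.60 m/s × 5.208e+05 s = 3.125e+05 m = 312.5 km.

312 km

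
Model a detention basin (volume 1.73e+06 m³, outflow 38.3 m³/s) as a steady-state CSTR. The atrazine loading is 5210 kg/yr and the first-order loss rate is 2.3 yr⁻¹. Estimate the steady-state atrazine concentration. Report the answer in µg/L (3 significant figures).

4.30 µg/L

Outflow Q = 38.3 m³/s × 3.156e+07 s/yr = 1.209e+09 m³/yr.
Steady-state CSTR mass balance: W = Q·C + k·V·C, so C = W/(Q + kV).
Q + kV = 1.209e+09 + 2.3·1.73e+06 = 1.213e+09 m³/yr.
C = 5210/1.213e+09 = 4.296e-06 kg/m³ = 0.004296 mg/L = 4.296 µg/L.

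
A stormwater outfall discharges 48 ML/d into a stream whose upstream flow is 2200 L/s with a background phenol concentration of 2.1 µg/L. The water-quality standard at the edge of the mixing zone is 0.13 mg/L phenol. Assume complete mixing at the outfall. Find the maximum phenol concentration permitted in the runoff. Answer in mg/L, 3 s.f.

48 ML/d = 0.5556 m³/s.
2200 L/s = 2.2 m³/s.
2.1 µg/L = 0.0021 mg/L.
Mass balance: 0.13·2.756 = 0.5556·Cₑ + 2.2·0.0021.
Cₑ = (0.3582 − 0.00462) / 0.5556 = 0.6365 mg/L.

0.636 mg/L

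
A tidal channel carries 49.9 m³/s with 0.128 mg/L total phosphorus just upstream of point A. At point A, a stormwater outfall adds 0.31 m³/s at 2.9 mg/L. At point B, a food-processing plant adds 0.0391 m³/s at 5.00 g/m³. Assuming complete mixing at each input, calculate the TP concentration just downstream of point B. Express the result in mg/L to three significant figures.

0.149 mg/L

After input A: C = (49.9·0.128 + 0.31·2.9) / 50.21 = 0.1451 mg/L.
After input B: C = (50.21·0.1451 + 0.0391·5) / 50.25 = 0.1489 mg/L.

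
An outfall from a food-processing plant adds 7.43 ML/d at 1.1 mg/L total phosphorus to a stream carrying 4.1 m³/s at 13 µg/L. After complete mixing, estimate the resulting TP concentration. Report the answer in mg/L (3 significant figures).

7.43 ML/d = 0.086 m³/s.
13 µg/L = 0.013 mg/L.
Conservation of mass across the mixing zone: C = (0.086·1.1 + 4.1·0.013) / (0.086 + 4.1) = 0.1479/4.186 = 0.03533 mg/L.

0.0353 mg/L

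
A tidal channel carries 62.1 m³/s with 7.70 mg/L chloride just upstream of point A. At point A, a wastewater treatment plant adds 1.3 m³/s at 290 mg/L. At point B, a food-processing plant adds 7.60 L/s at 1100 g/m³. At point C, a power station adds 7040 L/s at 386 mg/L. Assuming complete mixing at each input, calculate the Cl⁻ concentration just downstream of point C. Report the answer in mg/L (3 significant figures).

After input A: C = (62.1·7.7 + 1.3·290) / 63.4 = 13.49 mg/L.
7.60 L/s = 0.0076 m³/s.
After input B: C = (63.4·13.49 + 0.0076·1100) / 63.41 = 13.62 mg/L.
7040 L/s = 7.04 m³/s.
After input C: C = (63.41·13.62 + 7.04·386) / 70.45 = 50.83 mg/L.

50.8 mg/L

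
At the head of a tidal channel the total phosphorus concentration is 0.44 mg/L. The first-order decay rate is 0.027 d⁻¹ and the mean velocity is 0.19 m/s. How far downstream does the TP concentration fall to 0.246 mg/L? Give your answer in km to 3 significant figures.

354 km

From C = C₀·e^(−kt), t = ln(C₀/C)/k = ln(0.44/0.246)/0.027 = 0.5814/0.027 = 21.53 d.
Distance = v·t = 0.19 m/s × 1.861e+06 s = 3.535e+05 m = 353.5 km.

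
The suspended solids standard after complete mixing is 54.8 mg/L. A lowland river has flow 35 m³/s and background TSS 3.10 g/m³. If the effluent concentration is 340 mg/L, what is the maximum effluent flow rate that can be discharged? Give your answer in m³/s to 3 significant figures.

6.34 m³/s

Mass balance at complete mixing: C_std·(Q_w + Q_r) = Q_w·C_e + Q_r·C_b.
Rearranging, Q_w = Q_r·(C_std − C_b)/(C_e − C_std) = 35·(54.8 − 3.1) / (340 − 54.8) = 6.345 m³/s.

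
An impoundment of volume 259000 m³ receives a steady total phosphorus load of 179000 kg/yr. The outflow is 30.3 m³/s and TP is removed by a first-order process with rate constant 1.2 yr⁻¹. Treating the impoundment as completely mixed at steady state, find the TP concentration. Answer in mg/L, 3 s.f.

Outflow Q = 30.3 m³/s × 3.156e+07 s/yr = 9.562e+08 m³/yr.
Steady-state CSTR mass balance: W = Q·C + k·V·C, so C = W/(Q + kV).
Q + kV = 9.562e+08 + 1.2·259000 = 9.565e+08 m³/yr.
C = 179000/9.565e+08 = 0.0001871 kg/m³ = 0.1871 mg/L.

0.187 mg/L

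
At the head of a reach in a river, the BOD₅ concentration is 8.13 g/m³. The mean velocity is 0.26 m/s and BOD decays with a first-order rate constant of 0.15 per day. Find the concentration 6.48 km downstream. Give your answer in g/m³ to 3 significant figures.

Travel time t = 6.48 km / 0.26 m/s = 6480/0.26 = 2.492e+04 s = 0.2885 d.
First-order decay: C = 8.13·exp(−0.15·0.2885) = 8.13·0.9577 = 7.786 g/m³.

7.79 g/m³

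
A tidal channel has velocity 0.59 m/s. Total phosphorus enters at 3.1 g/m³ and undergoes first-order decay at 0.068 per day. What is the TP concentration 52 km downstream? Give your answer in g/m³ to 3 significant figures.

Travel time t = 52 km / 0.59 m/s = 5.2e+04/0.59 = 8.814e+04 s = 1.02 d.
First-order decay: C = 3.1·exp(−0.068·1.02) = 3.1·0.933 = 2.892 g/m³.

2.89 g/m³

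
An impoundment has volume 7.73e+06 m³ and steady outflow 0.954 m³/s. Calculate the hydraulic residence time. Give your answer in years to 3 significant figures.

0.257 yr

Q = 0.954 m³/s × 3.156e+07 s/yr = 3.011e+07 m³/yr.
Hydraulic residence time τ = V/Q = 7.73e+06/3.011e+07 = 0.2568 yr.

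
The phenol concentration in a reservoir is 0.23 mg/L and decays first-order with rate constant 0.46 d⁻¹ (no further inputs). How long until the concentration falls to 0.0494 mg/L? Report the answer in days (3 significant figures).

t = ln(C₀/C)/k = ln(0.23/0.0494)/0.46 = 1.538/0.46 = 3.344 d.

3.34 d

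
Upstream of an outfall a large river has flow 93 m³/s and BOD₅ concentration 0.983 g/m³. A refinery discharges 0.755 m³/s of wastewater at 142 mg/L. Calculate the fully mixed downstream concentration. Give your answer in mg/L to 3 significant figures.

2.12 mg/L

By mass balance at complete mixing, C = (0.755·142 + 93·0.983) / (0.755 + 93) = 198.6/93.75 = 2.119 mg/L.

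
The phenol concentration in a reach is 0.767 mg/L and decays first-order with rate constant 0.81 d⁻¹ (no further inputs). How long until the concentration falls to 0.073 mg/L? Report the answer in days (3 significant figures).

t = ln(C₀/C)/k = ln(0.767/0.073)/0.81 = 2.352/0.81 = 2.904 d.

2.90 d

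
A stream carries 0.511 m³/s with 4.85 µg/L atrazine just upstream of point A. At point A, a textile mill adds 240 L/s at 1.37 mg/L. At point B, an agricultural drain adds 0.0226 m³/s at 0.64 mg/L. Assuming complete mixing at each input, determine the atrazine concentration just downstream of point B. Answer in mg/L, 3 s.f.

4.85 µg/L = 0.00485 mg/L.
240 L/s = 0.24 m³/s.
After input A: C = (0.511·0.00485 + 0.24·1.37) / 0.751 = 0.4411 mg/L.
After input B: C = (0.751·0.4411 + 0.0226·0.64) / 0.7736 = 0.4469 mg/L.

0.447 mg/L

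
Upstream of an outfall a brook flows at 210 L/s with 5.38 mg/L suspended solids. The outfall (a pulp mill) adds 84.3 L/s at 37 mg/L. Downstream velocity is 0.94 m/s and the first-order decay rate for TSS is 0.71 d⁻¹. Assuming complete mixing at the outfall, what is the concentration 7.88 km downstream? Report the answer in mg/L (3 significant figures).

84.3 L/s = 0.0843 m³/s.
210 L/s = 0.21 m³/s.
After complete mixing, C₀ = (0.0843·37 + 0.21·5.38) / 0.2943 = 14.44 mg/L.
Travel time t = 7880 m / 0.94 m/s = 8383 s = 0.09703 d.
C = 14.44·exp(−0.71·0.09703) = 14.44·0.9334 = 13.48 mg/L.

13.5 mg/L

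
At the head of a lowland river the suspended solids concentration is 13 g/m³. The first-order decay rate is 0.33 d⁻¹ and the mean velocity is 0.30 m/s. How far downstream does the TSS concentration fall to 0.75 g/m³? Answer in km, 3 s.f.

From C = C₀·e^(−kt), t = ln(C₀/C)/k = ln(13/0.75)/0.33 = 2.853/0.33 = 8.644 d.
Distance = v·t = 0.30 m/s × 7.469e+05 s = 2.241e+05 m = 224.1 km.

224 km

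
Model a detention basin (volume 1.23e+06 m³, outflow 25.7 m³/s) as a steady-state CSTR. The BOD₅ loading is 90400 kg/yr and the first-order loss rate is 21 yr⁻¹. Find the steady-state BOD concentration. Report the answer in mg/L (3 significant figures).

Outflow Q = 25.7 m³/s × 3.156e+07 s/yr = 8.11e+08 m³/yr.
Steady-state CSTR mass balance: W = Q·C + k·V·C, so C = W/(Q + kV).
Q + kV = 8.11e+08 + 21·1.23e+06 = 8.369e+08 m³/yr.
C = 90400/8.369e+08 = 0.000108 kg/m³ = 0.108 mg/L.

0.108 mg/L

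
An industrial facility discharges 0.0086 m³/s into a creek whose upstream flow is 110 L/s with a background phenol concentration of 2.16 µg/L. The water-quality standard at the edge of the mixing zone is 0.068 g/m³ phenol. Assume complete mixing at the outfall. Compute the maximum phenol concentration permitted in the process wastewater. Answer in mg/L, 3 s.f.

0.910 mg/L

110 L/s = 0.11 m³/s.
2.16 µg/L = 0.00216 mg/L.
Mass balance: 0.068·0.1186 = 0.0086·Cₑ + 0.11·0.00216.
Cₑ = (0.008065 − 0.0002376) / 0.0086 = 0.9101 mg/L.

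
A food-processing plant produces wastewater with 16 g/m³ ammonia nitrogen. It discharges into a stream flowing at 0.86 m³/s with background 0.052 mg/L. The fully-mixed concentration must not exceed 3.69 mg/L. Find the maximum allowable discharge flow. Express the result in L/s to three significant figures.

Mass balance at complete mixing: C_std·(Q_w + Q_r) = Q_w·C_e + Q_r·C_b.
Rearranging, Q_w = Q_r·(C_std − C_b)/(C_e − C_std) = 0.86·(3.69 − 0.052) / (16 − 3.69) = 0.2542 m³/s.
= 254.2 L/s.

254 L/s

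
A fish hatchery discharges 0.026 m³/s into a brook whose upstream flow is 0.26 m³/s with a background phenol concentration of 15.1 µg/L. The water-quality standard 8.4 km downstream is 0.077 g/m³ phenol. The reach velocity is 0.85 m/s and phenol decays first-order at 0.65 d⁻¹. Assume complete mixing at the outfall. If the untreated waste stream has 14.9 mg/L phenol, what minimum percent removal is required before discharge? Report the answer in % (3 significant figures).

94.9 %

15.1 µg/L = 0.0151 mg/L.
Travel time to the compliance point: t = 8400/0.85 = 9882 s = 0.1144 d; decay factor exp(−0.65·0.1144) = 0.9284.
So the concentration just after mixing may be at most 0.077/0.9284 = 0.08294 mg/L.
Mass balance: 0.08294·0.286 = 0.026·Cₑ + 0.26·0.0151.
Cₑ = (0.02372 − 0.003926) / 0.026 = 0.7614 mg/L.
Required removal = 1 − 0.7614/14.9 = 94.89 %.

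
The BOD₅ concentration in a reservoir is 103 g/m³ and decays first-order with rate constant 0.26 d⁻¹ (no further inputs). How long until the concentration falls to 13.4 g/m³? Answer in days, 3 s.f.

t = ln(C₀/C)/k = ln(103/13.4)/0.26 = 2.039/0.26 = 7.844 d.

7.84 d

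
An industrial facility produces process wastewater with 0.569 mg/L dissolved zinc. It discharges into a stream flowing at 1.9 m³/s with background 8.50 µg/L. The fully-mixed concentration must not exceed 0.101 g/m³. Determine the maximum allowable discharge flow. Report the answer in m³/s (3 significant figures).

8.50 µg/L = 0.0085 mg/L.
Mass balance at complete mixing: C_std·(Q_w + Q_r) = Q_w·C_e + Q_r·C_b.
Rearranging, Q_w = Q_r·(C_std − C_b)/(C_e − C_std) = 1.9·(0.101 − 0.0085) / (0.569 − 0.101) = 0.3755 m³/s.

0.376 m³/s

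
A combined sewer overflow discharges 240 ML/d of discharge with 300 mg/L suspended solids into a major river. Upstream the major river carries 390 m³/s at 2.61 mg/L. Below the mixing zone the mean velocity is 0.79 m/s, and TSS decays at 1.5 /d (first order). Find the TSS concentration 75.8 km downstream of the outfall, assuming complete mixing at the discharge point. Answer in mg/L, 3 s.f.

0.891 mg/L

240 ML/d = 2.778 m³/s.
After complete mixing, C₀ = (2.778·300 + 390·2.61) / 392.8 = 4.713 mg/L.
Travel time t = 7.58e+04 m / 0.79 m/s = 9.595e+04 s = 1.111 d.
C = 4.713·exp(−1.5·1.111) = 4.713·0.189 = 0.891 mg/L.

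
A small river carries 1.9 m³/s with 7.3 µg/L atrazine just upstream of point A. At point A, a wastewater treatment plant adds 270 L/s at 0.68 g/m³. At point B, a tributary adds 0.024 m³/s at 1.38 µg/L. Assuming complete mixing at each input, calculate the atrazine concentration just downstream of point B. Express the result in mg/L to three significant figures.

7.3 µg/L = 0.0073 mg/L.
270 L/s = 0.27 m³/s.
After input A: C = (1.9·0.0073 + 0.27·0.68) / 2.17 = 0.091 mg/L.
1.38 µg/L = 0.00138 mg/L.
After input B: C = (2.17·0.091 + 0.024·0.00138) / 2.194 = 0.09002 mg/L.

0.0900 mg/L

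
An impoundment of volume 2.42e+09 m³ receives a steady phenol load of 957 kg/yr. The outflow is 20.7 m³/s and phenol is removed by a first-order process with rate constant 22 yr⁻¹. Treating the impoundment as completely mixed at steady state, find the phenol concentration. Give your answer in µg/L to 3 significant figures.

Outflow Q = 20.7 m³/s × 3.156e+07 s/yr = 6.532e+08 m³/yr.
Steady-state CSTR mass balance: W = Q·C + k·V·C, so C = W/(Q + kV).
Q + kV = 6.532e+08 + 22·2.42e+09 = 5.389e+10 m³/yr.
C = 957/5.389e+10 = 1.776e-08 kg/m³ = 1.776e-05 mg/L = 0.01776 µg/L.

0.0178 µg/L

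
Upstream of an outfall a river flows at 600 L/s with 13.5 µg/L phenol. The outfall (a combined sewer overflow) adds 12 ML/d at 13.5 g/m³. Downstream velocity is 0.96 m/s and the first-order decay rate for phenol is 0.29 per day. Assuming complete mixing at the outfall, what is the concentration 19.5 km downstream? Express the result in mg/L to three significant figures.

12 ML/d = 0.1389 m³/s.
600 L/s = 0.6 m³/s.
13.5 µg/L = 0.0135 mg/L.
After complete mixing, C₀ = (0.1389·13.5 + 0.6·0.0135) / 0.7389 = 2.549 mg/L.
Travel time t = 1.95e+04 m / 0.96 m/s = 2.031e+04 s = 0.2351 d.
C = 2.549·exp(−0.29·0.2351) = 2.549·0.9341 = 2.381 mg/L.

2.38 mg/L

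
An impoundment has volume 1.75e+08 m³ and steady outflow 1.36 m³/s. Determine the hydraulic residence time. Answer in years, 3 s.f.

Q = 1.36 m³/s × 3.156e+07 s/yr = 4.292e+07 m³/yr.
Hydraulic residence time τ = V/Q = 1.75e+08/4.292e+07 = 4.078 yr.

4.08 yr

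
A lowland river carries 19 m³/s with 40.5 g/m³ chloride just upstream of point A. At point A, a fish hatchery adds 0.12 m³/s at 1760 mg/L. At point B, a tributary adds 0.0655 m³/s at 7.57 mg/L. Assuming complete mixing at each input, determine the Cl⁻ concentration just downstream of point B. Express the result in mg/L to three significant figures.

51.1 mg/L

After input A: C = (19·40.5 + 0.12·1760) / 19.12 = 51.29 mg/L.
After input B: C = (19.12·51.29 + 0.0655·7.57) / 19.19 = 51.14 mg/L.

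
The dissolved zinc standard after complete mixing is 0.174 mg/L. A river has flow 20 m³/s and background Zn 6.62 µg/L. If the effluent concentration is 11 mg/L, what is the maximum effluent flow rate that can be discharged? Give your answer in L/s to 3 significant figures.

309 L/s

6.62 µg/L = 0.00662 mg/L.
Mass balance at complete mixing: C_std·(Q_w + Q_r) = Q_w·C_e + Q_r·C_b.
Rearranging, Q_w = Q_r·(C_std − C_b)/(C_e − C_std) = 20·(0.174 − 0.00662) / (11 − 0.174) = 0.3092 m³/s.
= 309.2 L/s.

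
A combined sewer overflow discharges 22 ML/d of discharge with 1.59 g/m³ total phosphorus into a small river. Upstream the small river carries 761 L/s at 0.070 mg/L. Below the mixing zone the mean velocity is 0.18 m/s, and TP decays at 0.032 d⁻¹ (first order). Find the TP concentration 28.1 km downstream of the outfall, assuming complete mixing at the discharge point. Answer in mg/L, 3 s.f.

0.426 mg/L

22 ML/d = 0.2546 m³/s.
761 L/s = 0.761 m³/s.
After complete mixing, C₀ = (0.2546·1.59 + 0.761·0.07) / 1.016 = 0.4511 mg/L.
Travel time t = 2.81e+04 m / 0.18 m/s = 1.561e+05 s = 1.807 d.
C = 0.4511·exp(−0.032·1.807) = 0.4511·0.9438 = 0.4257 mg/L.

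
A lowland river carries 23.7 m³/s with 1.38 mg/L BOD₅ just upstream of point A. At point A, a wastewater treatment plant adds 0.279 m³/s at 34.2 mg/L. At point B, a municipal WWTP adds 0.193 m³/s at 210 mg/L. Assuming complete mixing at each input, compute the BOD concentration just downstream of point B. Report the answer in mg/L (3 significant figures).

After input A: C = (23.7·1.38 + 0.279·34.2) / 23.98 = 1.762 mg/L.
After input B: C = (23.98·1.762 + 0.193·210) / 24.17 = 3.425 mg/L.

3.42 mg/L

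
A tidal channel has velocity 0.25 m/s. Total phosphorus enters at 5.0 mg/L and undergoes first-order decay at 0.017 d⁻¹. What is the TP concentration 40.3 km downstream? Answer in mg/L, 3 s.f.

4.84 mg/L

Travel time t = 40.3 km / 0.25 m/s = 4.03e+04/0.25 = 1.612e+05 s = 1.866 d.
First-order decay: C = 5.0·exp(−0.017·1.866) = 5.0·0.9688 = 4.844 mg/L.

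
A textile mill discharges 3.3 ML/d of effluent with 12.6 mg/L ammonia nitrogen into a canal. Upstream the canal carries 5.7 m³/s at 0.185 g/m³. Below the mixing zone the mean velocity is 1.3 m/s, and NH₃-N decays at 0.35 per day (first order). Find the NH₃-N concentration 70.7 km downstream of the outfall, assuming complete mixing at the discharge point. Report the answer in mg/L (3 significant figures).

0.215 mg/L

3.3 ML/d = 0.03819 m³/s.
After complete mixing, C₀ = (0.03819·12.6 + 5.7·0.185) / 5.738 = 0.2676 mg/L.
Travel time t = 7.07e+04 m / 1.3 m/s = 5.438e+04 s = 0.6295 d.
C = 0.2676·exp(−0.35·0.6295) = 0.2676·0.8023 = 0.2147 mg/L.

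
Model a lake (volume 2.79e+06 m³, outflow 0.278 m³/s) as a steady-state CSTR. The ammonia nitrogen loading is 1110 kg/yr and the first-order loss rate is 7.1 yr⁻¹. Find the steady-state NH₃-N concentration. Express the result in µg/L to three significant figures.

Outflow Q = 0.278 m³/s × 3.156e+07 s/yr = 8.773e+06 m³/yr.
Steady-state CSTR mass balance: W = Q·C + k·V·C, so C = W/(Q + kV).
Q + kV = 8.773e+06 + 7.1·2.79e+06 = 2.858e+07 m³/yr.
C = 1110/2.858e+07 = 3.884e-05 kg/m³ = 0.03884 mg/L = 38.84 µg/L.

38.8 µg/L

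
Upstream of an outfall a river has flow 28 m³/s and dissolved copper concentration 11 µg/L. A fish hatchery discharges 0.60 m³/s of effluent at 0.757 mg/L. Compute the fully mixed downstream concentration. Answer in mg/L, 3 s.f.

11 µg/L = 0.011 mg/L.
By mass balance at complete mixing, C = (0.6·0.757 + 28·0.011) / (0.6 + 28) = 0.7622/28.6 = 0.02665 mg/L.

0.0267 mg/L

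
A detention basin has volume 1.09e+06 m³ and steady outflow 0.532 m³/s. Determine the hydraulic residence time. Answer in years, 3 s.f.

0.0649 yr

Q = 0.532 m³/s × 3.156e+07 s/yr = 1.679e+07 m³/yr.
Hydraulic residence time τ = V/Q = 1.09e+06/1.679e+07 = 0.06492 yr.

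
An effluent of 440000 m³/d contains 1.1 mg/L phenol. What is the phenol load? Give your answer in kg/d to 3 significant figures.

440000 m³/d = 5.093 m³/s.
Mass flux = Q·C = 5.093 m³/s × 1.1 g/m³ = 5.602 g/s.
= 5.602 g/s × 86.4 = 484 kg/d.

484 kg/d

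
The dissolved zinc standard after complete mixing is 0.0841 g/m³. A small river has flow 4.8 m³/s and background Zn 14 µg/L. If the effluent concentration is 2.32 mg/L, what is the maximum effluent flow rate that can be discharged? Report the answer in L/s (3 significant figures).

14 µg/L = 0.014 mg/L.
Mass balance at complete mixing: C_std·(Q_w + Q_r) = Q_w·C_e + Q_r·C_b.
Rearranging, Q_w = Q_r·(C_std − C_b)/(C_e − C_std) = 4.8·(0.0841 − 0.014) / (2.32 − 0.0841) = 0.1505 m³/s.
= 150.5 L/s.

150 L/s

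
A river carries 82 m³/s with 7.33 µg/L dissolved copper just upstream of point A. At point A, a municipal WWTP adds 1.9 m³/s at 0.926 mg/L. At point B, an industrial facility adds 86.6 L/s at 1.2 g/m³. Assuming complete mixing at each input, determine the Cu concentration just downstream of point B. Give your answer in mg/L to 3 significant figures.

7.33 µg/L = 0.00733 mg/L.
After input A: C = (82·0.00733 + 1.9·0.926) / 83.9 = 0.02813 mg/L.
86.6 L/s = 0.0866 m³/s.
After input B: C = (83.9·0.02813 + 0.0866·1.2) / 83.99 = 0.02934 mg/L.

0.0293 mg/L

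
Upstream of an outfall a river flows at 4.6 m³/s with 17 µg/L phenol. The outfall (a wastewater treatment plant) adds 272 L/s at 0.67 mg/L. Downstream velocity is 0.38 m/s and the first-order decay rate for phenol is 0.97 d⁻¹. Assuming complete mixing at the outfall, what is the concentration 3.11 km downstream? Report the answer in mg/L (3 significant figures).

272 L/s = 0.272 m³/s.
17 µg/L = 0.017 mg/L.
After complete mixing, C₀ = (0.272·0.67 + 4.6·0.017) / 4.872 = 0.05346 mg/L.
Travel time t = 3110 m / 0.38 m/s = 8184 s = 0.09472 d.
C = 0.05346·exp(−0.97·0.09472) = 0.05346·0.9122 = 0.04876 mg/L.

0.0488 mg/L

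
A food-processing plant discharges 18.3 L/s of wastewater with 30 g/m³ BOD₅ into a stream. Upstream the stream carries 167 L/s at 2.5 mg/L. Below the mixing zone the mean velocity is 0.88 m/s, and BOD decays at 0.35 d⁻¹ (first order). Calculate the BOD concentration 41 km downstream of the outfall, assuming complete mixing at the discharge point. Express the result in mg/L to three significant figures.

18.3 L/s = 0.0183 m³/s.
167 L/s = 0.167 m³/s.
After complete mixing, C₀ = (0.0183·30 + 0.167·2.5) / 0.1853 = 5.216 mg/L.
Travel time t = 4.1e+04 m / 0.88 m/s = 4.659e+04 s = 0.5392 d.
C = 5.216·exp(−0.35·0.5392) = 5.216·0.828 = 4.319 mg/L.

4.32 mg/L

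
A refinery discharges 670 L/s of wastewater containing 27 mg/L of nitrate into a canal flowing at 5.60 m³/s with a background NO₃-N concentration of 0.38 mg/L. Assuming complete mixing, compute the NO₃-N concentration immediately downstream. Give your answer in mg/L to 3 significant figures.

3.22 mg/L

670 L/s = 0.67 m³/s.
Conservation of mass across the mixing zone: C = (0.67·27 + 5.6·0.38) / (0.67 + 5.6) = 20.22/6.27 = 3.225 mg/L.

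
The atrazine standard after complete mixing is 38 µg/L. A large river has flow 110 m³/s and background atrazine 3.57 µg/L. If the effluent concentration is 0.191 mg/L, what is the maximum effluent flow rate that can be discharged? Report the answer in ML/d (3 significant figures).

2140 ML/d

3.57 µg/L = 0.00357 mg/L.
38 µg/L = 0.038 mg/L.
Mass balance at complete mixing: C_std·(Q_w + Q_r) = Q_w·C_e + Q_r·C_b.
Rearranging, Q_w = Q_r·(C_std − C_b)/(C_e − C_std) = 110·(0.038 − 0.00357) / (0.191 − 0.038) = 24.75 m³/s.
= 2139 ML/d.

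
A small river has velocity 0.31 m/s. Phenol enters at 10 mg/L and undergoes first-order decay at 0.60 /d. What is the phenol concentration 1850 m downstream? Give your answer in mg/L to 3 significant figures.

9.59 mg/L

Travel time t = 1850 m / 0.31 m/s = 1850/0.31 = 5968 s = 0.06907 d.
First-order decay: C = 10·exp(−0.60·0.06907) = 10·0.9594 = 9.594 mg/L.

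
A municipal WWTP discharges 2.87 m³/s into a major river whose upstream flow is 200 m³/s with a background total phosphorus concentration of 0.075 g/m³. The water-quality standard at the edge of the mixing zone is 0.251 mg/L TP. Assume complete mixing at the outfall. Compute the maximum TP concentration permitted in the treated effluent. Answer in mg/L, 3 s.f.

Mass balance: 0.251·202.9 = 2.87·Cₑ + 200·0.075.
Cₑ = (50.92 − 15) / 2.87 = 12.52 mg/L.

12.5 mg/L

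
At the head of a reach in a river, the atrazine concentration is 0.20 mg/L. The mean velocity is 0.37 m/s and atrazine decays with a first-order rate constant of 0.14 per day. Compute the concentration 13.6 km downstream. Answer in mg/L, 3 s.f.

Travel time t = 13.6 km / 0.37 m/s = 1.36e+04/0.37 = 3.676e+04 s = 0.4254 d.
First-order decay: C = 0.20·exp(−0.14·0.4254) = 0.20·0.9422 = 0.1884 mg/L.

0.188 mg/L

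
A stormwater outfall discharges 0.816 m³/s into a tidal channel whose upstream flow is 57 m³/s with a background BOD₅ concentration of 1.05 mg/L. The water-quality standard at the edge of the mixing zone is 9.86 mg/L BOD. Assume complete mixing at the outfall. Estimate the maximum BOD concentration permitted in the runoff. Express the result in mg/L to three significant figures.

625 mg/L

Mass balance: 9.86·57.82 = 0.816·Cₑ + 57·1.05.
Cₑ = (570.1 − 59.85) / 0.816 = 625.3 mg/L.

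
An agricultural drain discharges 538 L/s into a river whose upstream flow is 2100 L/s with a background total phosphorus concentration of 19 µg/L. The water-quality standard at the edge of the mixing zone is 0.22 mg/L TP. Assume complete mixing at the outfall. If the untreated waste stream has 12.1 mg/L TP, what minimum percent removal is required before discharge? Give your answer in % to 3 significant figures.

91.7 %

538 L/s = 0.538 m³/s.
2100 L/s = 2.1 m³/s.
19 µg/L = 0.019 mg/L.
Mass balance: 0.22·2.638 = 0.538·Cₑ + 2.1·0.019.
Cₑ = (0.5804 − 0.0399) / 0.538 = 1.005 mg/L.
Required removal = 1 − 1.005/12.1 = 91.7 %.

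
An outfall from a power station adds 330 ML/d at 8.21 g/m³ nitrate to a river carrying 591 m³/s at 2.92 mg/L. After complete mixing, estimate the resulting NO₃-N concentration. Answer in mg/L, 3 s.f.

330 ML/d = 3.819 m³/s.
Conservation of mass across the mixing zone: C = (3.819·8.21 + 591·2.92) / (3.819 + 591) = 1757/594.8 = 2.954 mg/L.

2.95 mg/L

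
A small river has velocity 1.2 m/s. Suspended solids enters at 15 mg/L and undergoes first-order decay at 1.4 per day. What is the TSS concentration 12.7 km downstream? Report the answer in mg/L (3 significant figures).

12.6 mg/L

Travel time t = 12.7 km / 1.2 m/s = 1.27e+04/1.2 = 1.058e+04 s = 0.1225 d.
First-order decay: C = 15·exp(−1.4·0.1225) = 15·0.8424 = 12.64 mg/L.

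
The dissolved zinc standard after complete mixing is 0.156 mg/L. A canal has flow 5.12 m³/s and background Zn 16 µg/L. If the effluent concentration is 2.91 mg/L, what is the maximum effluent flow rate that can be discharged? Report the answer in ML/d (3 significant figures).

22.5 ML/d

16 µg/L = 0.016 mg/L.
Mass balance at complete mixing: C_std·(Q_w + Q_r) = Q_w·C_e + Q_r·C_b.
Rearranging, Q_w = Q_r·(C_std − C_b)/(C_e − C_std) = 5.12·(0.156 − 0.016) / (2.91 − 0.156) = 0.2603 m³/s.
= 22.49 ML/d.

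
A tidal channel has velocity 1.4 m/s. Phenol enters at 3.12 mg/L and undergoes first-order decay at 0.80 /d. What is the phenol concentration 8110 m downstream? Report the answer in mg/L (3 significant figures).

2.96 mg/L

Travel time t = 8110 m / 1.4 m/s = 8110/1.4 = 5793 s = 0.06705 d.
First-order decay: C = 3.12·exp(−0.80·0.06705) = 3.12·0.9478 = 2.957 mg/L.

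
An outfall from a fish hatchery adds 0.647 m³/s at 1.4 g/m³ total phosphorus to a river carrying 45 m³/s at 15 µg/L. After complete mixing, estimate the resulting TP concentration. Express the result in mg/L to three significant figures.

0.0346 mg/L

15 µg/L = 0.015 mg/L.
Flow-weighted mixing gives C = (0.647·1.4 + 45·0.015) / (0.647 + 45) = 1.581/45.65 = 0.03463 mg/L.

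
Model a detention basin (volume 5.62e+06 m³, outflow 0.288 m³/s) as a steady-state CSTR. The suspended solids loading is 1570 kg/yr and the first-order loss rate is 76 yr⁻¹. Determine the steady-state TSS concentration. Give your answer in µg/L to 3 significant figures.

3.60 µg/L

Outflow Q = 0.288 m³/s × 3.156e+07 s/yr = 9.089e+06 m³/yr.
Steady-state CSTR mass balance: W = Q·C + k·V·C, so C = W/(Q + kV).
Q + kV = 9.089e+06 + 76·5.62e+06 = 4.362e+08 m³/yr.
C = 1570/4.362e+08 = 3.599e-06 kg/m³ = 0.003599 mg/L = 3.599 µg/L.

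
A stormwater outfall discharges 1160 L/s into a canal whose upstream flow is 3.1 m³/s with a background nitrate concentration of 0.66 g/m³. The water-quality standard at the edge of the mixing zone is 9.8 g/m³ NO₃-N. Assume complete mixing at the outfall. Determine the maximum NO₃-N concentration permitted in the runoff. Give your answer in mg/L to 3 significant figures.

34.2 mg/L

1160 L/s = 1.16 m³/s.
Mass balance: 9.8·4.26 = 1.16·Cₑ + 3.1·0.66.
Cₑ = (41.75 − 2.046) / 1.16 = 34.23 mg/L.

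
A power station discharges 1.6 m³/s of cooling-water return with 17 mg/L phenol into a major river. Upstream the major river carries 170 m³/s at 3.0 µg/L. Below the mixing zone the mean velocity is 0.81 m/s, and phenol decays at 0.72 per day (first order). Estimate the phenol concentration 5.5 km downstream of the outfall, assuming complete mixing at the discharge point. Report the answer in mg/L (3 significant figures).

0.153 mg/L

3.0 µg/L = 0.003 mg/L.
After complete mixing, C₀ = (1.6·17 + 170·0.003) / 171.6 = 0.1615 mg/L.
Travel time t = 5500 m / 0.81 m/s = 6790 s = 0.07859 d.
C = 0.1615·exp(−0.72·0.07859) = 0.1615·0.945 = 0.1526 mg/L.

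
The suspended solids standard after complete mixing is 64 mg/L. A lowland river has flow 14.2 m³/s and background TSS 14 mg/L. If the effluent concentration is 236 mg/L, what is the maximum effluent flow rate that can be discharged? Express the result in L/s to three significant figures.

4130 L/s

Mass balance at complete mixing: C_std·(Q_w + Q_r) = Q_w·C_e + Q_r·C_b.
Rearranging, Q_w = Q_r·(C_std − C_b)/(C_e − C_std) = 14.2·(64 − 14) / (236 − 64) = 4.128 m³/s.
= 4128 L/s.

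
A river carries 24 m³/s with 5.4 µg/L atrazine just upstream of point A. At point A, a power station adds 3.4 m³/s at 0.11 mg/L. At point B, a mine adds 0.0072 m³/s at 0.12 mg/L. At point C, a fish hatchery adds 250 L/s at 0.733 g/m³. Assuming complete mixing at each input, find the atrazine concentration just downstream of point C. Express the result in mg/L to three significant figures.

0.0249 mg/L

5.4 µg/L = 0.0054 mg/L.
After input A: C = (24·0.0054 + 3.4·0.11) / 27.4 = 0.01838 mg/L.
After input B: C = (27.4·0.01838 + 0.0072·0.12) / 27.41 = 0.01841 mg/L.
250 L/s = 0.25 m³/s.
After input C: C = (27.41·0.01841 + 0.25·0.733) / 27.66 = 0.02487 mg/L.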